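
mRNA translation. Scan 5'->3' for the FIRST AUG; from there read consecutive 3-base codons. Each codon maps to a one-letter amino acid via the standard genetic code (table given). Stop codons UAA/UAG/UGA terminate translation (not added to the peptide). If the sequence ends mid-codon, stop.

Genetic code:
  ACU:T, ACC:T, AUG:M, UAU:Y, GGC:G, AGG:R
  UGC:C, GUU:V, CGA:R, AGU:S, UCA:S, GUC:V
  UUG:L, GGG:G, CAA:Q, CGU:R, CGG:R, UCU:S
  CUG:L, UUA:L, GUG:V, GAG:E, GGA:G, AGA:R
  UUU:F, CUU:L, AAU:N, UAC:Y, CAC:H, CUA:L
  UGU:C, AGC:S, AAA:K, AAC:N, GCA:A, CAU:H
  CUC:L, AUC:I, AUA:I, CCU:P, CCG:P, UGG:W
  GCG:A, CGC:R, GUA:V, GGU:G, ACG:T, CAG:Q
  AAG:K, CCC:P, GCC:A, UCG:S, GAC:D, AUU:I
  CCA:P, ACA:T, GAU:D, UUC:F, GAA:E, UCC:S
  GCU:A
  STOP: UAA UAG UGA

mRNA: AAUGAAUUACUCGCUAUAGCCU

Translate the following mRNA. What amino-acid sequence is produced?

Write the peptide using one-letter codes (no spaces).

Answer: MNYSL

Derivation:
start AUG at pos 1
pos 1: AUG -> M; peptide=M
pos 4: AAU -> N; peptide=MN
pos 7: UAC -> Y; peptide=MNY
pos 10: UCG -> S; peptide=MNYS
pos 13: CUA -> L; peptide=MNYSL
pos 16: UAG -> STOP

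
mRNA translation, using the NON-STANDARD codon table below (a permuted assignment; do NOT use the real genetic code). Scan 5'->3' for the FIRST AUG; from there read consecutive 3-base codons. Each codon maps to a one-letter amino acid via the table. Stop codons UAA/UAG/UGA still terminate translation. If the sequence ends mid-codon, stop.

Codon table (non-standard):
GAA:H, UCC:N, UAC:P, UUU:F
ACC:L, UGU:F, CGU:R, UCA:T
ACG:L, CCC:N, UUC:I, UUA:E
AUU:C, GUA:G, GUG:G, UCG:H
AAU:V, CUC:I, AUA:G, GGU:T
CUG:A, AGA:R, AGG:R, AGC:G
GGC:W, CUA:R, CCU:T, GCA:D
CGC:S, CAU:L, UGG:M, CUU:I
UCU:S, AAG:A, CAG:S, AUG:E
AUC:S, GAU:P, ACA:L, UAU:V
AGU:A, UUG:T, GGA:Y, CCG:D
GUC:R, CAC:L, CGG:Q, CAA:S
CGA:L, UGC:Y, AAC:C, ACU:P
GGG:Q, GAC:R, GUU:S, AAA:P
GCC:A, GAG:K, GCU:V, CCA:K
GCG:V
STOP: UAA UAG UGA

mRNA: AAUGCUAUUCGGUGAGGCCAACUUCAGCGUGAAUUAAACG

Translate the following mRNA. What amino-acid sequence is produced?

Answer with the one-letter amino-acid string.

start AUG at pos 1
pos 1: AUG -> E; peptide=E
pos 4: CUA -> R; peptide=ER
pos 7: UUC -> I; peptide=ERI
pos 10: GGU -> T; peptide=ERIT
pos 13: GAG -> K; peptide=ERITK
pos 16: GCC -> A; peptide=ERITKA
pos 19: AAC -> C; peptide=ERITKAC
pos 22: UUC -> I; peptide=ERITKACI
pos 25: AGC -> G; peptide=ERITKACIG
pos 28: GUG -> G; peptide=ERITKACIGG
pos 31: AAU -> V; peptide=ERITKACIGGV
pos 34: UAA -> STOP

Answer: ERITKACIGGV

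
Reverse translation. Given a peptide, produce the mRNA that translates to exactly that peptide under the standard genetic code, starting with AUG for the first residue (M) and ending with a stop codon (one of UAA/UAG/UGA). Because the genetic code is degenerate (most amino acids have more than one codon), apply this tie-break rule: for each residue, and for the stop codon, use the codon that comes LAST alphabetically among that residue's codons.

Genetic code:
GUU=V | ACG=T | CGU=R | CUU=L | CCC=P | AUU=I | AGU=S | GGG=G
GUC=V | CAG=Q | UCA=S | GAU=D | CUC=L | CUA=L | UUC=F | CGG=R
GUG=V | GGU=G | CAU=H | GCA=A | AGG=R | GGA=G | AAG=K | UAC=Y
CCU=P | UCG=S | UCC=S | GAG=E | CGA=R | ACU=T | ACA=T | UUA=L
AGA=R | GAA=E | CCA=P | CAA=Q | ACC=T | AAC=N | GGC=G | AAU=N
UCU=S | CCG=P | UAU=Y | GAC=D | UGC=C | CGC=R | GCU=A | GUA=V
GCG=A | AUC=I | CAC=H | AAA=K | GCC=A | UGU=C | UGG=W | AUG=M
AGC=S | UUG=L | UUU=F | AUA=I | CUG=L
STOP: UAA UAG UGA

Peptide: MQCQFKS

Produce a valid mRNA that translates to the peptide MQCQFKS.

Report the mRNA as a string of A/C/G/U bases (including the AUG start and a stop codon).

residue 1: M -> AUG (start codon)
residue 2: Q codons sorted = CAA,CAG -> pick last = CAG
residue 3: C codons sorted = UGC,UGU -> pick last = UGU
residue 4: Q codons sorted = CAA,CAG -> pick last = CAG
residue 5: F codons sorted = UUC,UUU -> pick last = UUU
residue 6: K codons sorted = AAA,AAG -> pick last = AAG
residue 7: S codons sorted = AGC,AGU,UCA,UCC,UCG,UCU -> pick last = UCU
terminator: stop codons sorted = UAA,UAG,UGA -> pick last = UGA

Answer: mRNA: AUGCAGUGUCAGUUUAAGUCUUGA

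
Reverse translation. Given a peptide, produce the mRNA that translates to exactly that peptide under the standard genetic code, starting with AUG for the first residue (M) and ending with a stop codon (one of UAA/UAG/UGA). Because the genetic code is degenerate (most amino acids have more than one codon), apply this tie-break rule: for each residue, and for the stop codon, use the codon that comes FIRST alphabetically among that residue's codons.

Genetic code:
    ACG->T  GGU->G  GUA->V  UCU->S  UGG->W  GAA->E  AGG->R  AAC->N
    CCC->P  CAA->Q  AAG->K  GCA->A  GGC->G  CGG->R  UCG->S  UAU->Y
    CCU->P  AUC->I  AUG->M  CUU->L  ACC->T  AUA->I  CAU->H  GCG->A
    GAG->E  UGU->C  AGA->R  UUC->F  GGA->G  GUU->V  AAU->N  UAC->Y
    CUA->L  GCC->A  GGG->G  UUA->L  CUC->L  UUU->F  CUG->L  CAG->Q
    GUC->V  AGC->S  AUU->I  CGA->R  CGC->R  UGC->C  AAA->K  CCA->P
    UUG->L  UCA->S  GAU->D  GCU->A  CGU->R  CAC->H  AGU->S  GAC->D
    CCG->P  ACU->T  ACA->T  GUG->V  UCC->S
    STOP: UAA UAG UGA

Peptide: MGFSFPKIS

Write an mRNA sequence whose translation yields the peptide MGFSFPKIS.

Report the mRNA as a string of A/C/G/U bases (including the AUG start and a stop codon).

residue 1: M -> AUG (start codon)
residue 2: G codons sorted = GGA,GGC,GGG,GGU -> pick first = GGA
residue 3: F codons sorted = UUC,UUU -> pick first = UUC
residue 4: S codons sorted = AGC,AGU,UCA,UCC,UCG,UCU -> pick first = AGC
residue 5: F codons sorted = UUC,UUU -> pick first = UUC
residue 6: P codons sorted = CCA,CCC,CCG,CCU -> pick first = CCA
residue 7: K codons sorted = AAA,AAG -> pick first = AAA
residue 8: I codons sorted = AUA,AUC,AUU -> pick first = AUA
residue 9: S codons sorted = AGC,AGU,UCA,UCC,UCG,UCU -> pick first = AGC
terminator: stop codons sorted = UAA,UAG,UGA -> pick first = UAA

Answer: mRNA: AUGGGAUUCAGCUUCCCAAAAAUAAGCUAA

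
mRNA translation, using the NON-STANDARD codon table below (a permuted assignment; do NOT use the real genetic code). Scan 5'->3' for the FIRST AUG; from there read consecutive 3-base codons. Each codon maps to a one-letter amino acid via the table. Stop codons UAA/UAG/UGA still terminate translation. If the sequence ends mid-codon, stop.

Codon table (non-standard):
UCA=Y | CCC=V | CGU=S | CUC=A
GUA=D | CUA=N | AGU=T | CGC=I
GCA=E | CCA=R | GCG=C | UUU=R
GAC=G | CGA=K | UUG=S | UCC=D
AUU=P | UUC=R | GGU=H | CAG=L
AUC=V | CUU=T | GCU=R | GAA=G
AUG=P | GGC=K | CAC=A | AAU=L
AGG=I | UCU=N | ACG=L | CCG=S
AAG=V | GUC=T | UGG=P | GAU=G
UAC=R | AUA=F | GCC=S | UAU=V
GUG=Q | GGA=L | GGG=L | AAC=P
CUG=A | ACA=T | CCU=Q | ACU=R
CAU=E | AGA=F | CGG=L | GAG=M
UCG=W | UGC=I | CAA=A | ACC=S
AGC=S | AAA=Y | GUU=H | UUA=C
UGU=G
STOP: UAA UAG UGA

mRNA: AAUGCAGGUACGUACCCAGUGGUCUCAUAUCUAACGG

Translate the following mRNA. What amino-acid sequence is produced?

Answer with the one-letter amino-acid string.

Answer: PLDSSLPNEV

Derivation:
start AUG at pos 1
pos 1: AUG -> P; peptide=P
pos 4: CAG -> L; peptide=PL
pos 7: GUA -> D; peptide=PLD
pos 10: CGU -> S; peptide=PLDS
pos 13: ACC -> S; peptide=PLDSS
pos 16: CAG -> L; peptide=PLDSSL
pos 19: UGG -> P; peptide=PLDSSLP
pos 22: UCU -> N; peptide=PLDSSLPN
pos 25: CAU -> E; peptide=PLDSSLPNE
pos 28: AUC -> V; peptide=PLDSSLPNEV
pos 31: UAA -> STOP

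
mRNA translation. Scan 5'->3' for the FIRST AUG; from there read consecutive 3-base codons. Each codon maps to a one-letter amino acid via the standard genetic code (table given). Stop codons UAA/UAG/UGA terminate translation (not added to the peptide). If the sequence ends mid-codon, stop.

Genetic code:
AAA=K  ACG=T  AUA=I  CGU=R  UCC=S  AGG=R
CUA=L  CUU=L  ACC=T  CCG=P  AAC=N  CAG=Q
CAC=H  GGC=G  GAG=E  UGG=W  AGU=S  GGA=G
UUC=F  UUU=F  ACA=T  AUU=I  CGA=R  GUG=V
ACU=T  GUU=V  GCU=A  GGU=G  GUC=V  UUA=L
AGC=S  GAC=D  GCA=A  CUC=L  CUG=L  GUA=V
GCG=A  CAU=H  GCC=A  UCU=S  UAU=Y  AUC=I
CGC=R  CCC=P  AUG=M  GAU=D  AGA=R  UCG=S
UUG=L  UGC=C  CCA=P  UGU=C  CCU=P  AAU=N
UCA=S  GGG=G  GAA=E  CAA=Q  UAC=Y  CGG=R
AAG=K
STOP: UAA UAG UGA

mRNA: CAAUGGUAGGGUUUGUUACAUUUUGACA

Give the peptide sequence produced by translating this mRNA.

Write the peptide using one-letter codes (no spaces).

start AUG at pos 2
pos 2: AUG -> M; peptide=M
pos 5: GUA -> V; peptide=MV
pos 8: GGG -> G; peptide=MVG
pos 11: UUU -> F; peptide=MVGF
pos 14: GUU -> V; peptide=MVGFV
pos 17: ACA -> T; peptide=MVGFVT
pos 20: UUU -> F; peptide=MVGFVTF
pos 23: UGA -> STOP

Answer: MVGFVTF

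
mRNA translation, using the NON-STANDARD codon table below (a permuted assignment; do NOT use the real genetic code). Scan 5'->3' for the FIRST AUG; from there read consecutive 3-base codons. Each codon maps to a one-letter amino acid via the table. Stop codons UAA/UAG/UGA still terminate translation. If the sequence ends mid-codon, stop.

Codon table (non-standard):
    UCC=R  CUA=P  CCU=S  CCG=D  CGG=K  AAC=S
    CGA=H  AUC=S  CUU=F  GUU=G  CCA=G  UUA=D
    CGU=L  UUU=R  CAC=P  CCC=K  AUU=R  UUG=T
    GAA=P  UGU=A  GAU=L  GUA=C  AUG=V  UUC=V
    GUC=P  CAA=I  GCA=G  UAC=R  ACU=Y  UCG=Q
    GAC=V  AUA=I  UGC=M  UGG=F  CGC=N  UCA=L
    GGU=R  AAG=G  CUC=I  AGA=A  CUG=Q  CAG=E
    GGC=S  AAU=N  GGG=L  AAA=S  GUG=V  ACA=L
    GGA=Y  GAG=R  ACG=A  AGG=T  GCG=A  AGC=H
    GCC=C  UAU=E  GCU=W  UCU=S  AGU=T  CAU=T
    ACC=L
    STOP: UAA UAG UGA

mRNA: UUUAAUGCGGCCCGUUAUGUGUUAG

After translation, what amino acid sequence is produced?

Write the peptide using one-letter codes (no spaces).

start AUG at pos 4
pos 4: AUG -> V; peptide=V
pos 7: CGG -> K; peptide=VK
pos 10: CCC -> K; peptide=VKK
pos 13: GUU -> G; peptide=VKKG
pos 16: AUG -> V; peptide=VKKGV
pos 19: UGU -> A; peptide=VKKGVA
pos 22: UAG -> STOP

Answer: VKKGVA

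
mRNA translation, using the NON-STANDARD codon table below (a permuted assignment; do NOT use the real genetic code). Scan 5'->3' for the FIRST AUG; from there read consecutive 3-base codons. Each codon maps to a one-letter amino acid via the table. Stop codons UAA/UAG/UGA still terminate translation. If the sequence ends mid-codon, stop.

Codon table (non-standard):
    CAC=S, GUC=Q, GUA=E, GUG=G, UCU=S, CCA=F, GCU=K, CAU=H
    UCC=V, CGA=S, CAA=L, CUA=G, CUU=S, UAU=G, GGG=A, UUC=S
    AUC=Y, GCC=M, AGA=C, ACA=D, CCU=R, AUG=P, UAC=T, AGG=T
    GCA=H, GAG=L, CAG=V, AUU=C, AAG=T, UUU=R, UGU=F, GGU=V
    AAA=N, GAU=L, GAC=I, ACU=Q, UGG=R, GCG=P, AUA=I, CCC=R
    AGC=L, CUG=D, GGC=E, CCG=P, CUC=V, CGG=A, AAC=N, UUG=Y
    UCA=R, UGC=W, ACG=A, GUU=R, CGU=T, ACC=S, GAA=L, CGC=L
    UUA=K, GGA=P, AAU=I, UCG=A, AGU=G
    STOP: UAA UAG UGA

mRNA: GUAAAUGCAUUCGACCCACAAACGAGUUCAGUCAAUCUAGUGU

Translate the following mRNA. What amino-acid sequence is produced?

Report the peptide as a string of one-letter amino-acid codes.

Answer: PHASSNSRVRY

Derivation:
start AUG at pos 4
pos 4: AUG -> P; peptide=P
pos 7: CAU -> H; peptide=PH
pos 10: UCG -> A; peptide=PHA
pos 13: ACC -> S; peptide=PHAS
pos 16: CAC -> S; peptide=PHASS
pos 19: AAA -> N; peptide=PHASSN
pos 22: CGA -> S; peptide=PHASSNS
pos 25: GUU -> R; peptide=PHASSNSR
pos 28: CAG -> V; peptide=PHASSNSRV
pos 31: UCA -> R; peptide=PHASSNSRVR
pos 34: AUC -> Y; peptide=PHASSNSRVRY
pos 37: UAG -> STOP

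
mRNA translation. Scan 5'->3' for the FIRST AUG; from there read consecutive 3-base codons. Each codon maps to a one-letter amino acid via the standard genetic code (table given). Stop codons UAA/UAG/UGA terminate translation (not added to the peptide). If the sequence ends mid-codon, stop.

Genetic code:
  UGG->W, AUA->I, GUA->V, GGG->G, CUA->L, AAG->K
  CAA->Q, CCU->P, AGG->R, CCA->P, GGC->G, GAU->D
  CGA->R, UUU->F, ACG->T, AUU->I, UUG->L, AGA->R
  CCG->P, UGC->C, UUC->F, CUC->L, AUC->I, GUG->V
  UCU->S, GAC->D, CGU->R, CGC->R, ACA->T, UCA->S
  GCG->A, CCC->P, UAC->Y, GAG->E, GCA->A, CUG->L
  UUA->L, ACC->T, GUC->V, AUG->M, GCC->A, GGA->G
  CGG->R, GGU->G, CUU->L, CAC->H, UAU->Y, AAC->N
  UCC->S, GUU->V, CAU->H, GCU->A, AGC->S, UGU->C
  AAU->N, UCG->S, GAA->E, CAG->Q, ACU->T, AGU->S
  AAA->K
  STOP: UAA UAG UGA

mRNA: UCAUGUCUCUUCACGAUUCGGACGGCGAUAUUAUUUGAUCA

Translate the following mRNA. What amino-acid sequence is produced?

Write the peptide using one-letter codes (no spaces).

Answer: MSLHDSDGDII

Derivation:
start AUG at pos 2
pos 2: AUG -> M; peptide=M
pos 5: UCU -> S; peptide=MS
pos 8: CUU -> L; peptide=MSL
pos 11: CAC -> H; peptide=MSLH
pos 14: GAU -> D; peptide=MSLHD
pos 17: UCG -> S; peptide=MSLHDS
pos 20: GAC -> D; peptide=MSLHDSD
pos 23: GGC -> G; peptide=MSLHDSDG
pos 26: GAU -> D; peptide=MSLHDSDGD
pos 29: AUU -> I; peptide=MSLHDSDGDI
pos 32: AUU -> I; peptide=MSLHDSDGDII
pos 35: UGA -> STOP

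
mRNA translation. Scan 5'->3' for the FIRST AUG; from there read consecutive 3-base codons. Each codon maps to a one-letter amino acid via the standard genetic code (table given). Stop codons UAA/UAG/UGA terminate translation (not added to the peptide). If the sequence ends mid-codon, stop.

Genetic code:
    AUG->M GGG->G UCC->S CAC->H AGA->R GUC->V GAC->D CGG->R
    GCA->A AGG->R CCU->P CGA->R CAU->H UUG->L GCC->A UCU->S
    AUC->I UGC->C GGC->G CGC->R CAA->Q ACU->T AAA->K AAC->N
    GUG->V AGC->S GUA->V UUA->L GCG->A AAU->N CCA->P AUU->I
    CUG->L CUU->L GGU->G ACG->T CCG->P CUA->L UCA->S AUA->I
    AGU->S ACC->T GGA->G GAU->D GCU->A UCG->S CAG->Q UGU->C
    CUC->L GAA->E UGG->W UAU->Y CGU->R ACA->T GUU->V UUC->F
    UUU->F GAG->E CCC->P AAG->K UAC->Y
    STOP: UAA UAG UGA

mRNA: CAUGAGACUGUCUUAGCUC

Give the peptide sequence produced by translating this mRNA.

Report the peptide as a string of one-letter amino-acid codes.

Answer: MRLS

Derivation:
start AUG at pos 1
pos 1: AUG -> M; peptide=M
pos 4: AGA -> R; peptide=MR
pos 7: CUG -> L; peptide=MRL
pos 10: UCU -> S; peptide=MRLS
pos 13: UAG -> STOP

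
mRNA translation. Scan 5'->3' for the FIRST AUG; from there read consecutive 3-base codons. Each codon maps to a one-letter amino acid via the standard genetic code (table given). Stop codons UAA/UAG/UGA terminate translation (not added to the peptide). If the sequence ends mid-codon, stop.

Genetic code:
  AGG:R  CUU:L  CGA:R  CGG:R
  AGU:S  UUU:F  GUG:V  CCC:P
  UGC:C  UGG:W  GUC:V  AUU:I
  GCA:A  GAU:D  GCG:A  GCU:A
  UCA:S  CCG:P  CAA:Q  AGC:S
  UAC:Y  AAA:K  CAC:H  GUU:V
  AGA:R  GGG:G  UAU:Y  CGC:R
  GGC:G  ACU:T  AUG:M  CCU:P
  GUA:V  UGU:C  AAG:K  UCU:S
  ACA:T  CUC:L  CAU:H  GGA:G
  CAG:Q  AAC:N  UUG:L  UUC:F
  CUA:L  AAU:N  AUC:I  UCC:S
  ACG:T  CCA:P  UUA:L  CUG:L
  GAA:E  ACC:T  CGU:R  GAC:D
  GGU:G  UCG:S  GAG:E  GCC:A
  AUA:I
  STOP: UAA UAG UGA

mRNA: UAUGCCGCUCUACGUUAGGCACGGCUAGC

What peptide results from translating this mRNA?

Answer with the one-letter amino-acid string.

Answer: MPLYVRHG

Derivation:
start AUG at pos 1
pos 1: AUG -> M; peptide=M
pos 4: CCG -> P; peptide=MP
pos 7: CUC -> L; peptide=MPL
pos 10: UAC -> Y; peptide=MPLY
pos 13: GUU -> V; peptide=MPLYV
pos 16: AGG -> R; peptide=MPLYVR
pos 19: CAC -> H; peptide=MPLYVRH
pos 22: GGC -> G; peptide=MPLYVRHG
pos 25: UAG -> STOP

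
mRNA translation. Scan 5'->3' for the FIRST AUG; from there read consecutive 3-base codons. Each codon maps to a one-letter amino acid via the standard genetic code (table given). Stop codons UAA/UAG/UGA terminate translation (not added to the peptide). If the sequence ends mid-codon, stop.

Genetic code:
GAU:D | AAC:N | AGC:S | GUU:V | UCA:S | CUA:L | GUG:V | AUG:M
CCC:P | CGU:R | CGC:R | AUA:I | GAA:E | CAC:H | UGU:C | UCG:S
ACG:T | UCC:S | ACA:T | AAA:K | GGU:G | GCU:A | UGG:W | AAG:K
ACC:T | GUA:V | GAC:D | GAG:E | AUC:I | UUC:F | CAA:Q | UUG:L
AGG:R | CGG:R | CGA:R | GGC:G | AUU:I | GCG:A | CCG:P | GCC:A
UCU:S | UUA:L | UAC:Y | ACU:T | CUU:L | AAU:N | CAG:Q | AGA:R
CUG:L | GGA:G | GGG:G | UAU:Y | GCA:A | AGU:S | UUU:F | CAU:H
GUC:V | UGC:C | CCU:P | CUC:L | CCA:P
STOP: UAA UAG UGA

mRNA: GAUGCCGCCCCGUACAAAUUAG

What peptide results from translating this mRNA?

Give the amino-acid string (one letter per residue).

Answer: MPPRTN

Derivation:
start AUG at pos 1
pos 1: AUG -> M; peptide=M
pos 4: CCG -> P; peptide=MP
pos 7: CCC -> P; peptide=MPP
pos 10: CGU -> R; peptide=MPPR
pos 13: ACA -> T; peptide=MPPRT
pos 16: AAU -> N; peptide=MPPRTN
pos 19: UAG -> STOP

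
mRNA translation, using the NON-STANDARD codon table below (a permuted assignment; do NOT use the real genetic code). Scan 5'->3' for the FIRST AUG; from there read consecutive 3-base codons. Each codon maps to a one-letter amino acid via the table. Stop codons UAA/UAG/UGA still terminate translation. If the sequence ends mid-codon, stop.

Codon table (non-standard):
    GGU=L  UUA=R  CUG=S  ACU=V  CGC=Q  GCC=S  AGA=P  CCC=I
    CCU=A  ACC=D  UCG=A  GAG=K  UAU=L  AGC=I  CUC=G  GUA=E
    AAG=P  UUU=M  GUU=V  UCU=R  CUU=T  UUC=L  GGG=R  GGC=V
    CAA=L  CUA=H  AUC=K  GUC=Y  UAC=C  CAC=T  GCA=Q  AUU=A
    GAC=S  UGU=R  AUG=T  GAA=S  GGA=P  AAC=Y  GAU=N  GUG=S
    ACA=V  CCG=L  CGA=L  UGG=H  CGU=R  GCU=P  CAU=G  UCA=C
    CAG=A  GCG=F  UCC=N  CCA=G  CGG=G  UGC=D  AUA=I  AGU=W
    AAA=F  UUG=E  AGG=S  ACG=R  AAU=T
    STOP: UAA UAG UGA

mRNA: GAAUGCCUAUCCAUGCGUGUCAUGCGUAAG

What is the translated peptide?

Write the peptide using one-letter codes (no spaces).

Answer: TAKGFRGF

Derivation:
start AUG at pos 2
pos 2: AUG -> T; peptide=T
pos 5: CCU -> A; peptide=TA
pos 8: AUC -> K; peptide=TAK
pos 11: CAU -> G; peptide=TAKG
pos 14: GCG -> F; peptide=TAKGF
pos 17: UGU -> R; peptide=TAKGFR
pos 20: CAU -> G; peptide=TAKGFRG
pos 23: GCG -> F; peptide=TAKGFRGF
pos 26: UAA -> STOP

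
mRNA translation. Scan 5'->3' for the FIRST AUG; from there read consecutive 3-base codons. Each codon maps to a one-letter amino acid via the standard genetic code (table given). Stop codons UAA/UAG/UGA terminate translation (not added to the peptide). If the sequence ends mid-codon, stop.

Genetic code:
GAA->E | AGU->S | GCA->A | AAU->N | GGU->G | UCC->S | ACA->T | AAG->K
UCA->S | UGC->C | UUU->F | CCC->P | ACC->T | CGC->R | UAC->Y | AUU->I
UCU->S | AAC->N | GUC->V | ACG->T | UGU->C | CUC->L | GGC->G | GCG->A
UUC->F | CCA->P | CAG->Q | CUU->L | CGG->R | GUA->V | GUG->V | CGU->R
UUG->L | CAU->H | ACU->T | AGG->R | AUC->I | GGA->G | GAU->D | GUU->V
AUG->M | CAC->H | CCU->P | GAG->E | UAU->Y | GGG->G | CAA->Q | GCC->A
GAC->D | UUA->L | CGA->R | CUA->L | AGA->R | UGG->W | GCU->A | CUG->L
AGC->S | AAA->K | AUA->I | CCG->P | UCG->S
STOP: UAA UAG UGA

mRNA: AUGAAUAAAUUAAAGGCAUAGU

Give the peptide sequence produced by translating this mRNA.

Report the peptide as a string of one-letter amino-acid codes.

start AUG at pos 0
pos 0: AUG -> M; peptide=M
pos 3: AAU -> N; peptide=MN
pos 6: AAA -> K; peptide=MNK
pos 9: UUA -> L; peptide=MNKL
pos 12: AAG -> K; peptide=MNKLK
pos 15: GCA -> A; peptide=MNKLKA
pos 18: UAG -> STOP

Answer: MNKLKA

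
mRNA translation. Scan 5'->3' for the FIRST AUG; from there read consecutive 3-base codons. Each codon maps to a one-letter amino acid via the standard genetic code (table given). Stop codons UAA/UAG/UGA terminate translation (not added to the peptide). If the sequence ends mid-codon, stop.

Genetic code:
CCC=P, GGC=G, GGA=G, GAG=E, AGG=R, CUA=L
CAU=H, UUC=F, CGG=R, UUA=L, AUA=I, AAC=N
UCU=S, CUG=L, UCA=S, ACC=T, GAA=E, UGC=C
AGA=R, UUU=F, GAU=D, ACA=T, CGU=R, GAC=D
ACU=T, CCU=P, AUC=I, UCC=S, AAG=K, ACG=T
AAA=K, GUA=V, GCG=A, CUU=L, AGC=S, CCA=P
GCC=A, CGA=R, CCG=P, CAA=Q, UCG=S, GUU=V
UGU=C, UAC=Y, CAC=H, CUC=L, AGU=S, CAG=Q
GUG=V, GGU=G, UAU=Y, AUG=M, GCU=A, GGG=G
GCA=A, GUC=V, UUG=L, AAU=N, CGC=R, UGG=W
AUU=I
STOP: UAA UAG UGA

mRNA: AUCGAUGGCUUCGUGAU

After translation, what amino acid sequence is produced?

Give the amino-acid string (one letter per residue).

start AUG at pos 4
pos 4: AUG -> M; peptide=M
pos 7: GCU -> A; peptide=MA
pos 10: UCG -> S; peptide=MAS
pos 13: UGA -> STOP

Answer: MAS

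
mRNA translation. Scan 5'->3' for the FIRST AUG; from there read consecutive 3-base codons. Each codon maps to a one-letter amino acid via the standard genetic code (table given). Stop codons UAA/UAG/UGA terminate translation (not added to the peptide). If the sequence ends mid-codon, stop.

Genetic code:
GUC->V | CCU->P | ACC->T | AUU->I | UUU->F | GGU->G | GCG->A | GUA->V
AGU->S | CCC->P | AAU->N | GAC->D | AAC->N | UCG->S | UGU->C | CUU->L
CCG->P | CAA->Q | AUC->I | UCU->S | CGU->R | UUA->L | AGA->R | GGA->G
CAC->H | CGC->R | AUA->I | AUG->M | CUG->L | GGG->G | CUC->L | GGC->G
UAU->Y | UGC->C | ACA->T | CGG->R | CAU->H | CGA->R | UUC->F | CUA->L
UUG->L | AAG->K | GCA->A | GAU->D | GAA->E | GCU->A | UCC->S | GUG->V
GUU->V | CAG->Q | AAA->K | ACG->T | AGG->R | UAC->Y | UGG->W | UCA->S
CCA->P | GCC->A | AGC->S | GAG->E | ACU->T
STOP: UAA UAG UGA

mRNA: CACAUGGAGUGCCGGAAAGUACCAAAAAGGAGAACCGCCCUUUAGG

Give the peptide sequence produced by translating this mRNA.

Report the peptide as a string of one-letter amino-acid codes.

Answer: MECRKVPKRRTAL

Derivation:
start AUG at pos 3
pos 3: AUG -> M; peptide=M
pos 6: GAG -> E; peptide=ME
pos 9: UGC -> C; peptide=MEC
pos 12: CGG -> R; peptide=MECR
pos 15: AAA -> K; peptide=MECRK
pos 18: GUA -> V; peptide=MECRKV
pos 21: CCA -> P; peptide=MECRKVP
pos 24: AAA -> K; peptide=MECRKVPK
pos 27: AGG -> R; peptide=MECRKVPKR
pos 30: AGA -> R; peptide=MECRKVPKRR
pos 33: ACC -> T; peptide=MECRKVPKRRT
pos 36: GCC -> A; peptide=MECRKVPKRRTA
pos 39: CUU -> L; peptide=MECRKVPKRRTAL
pos 42: UAG -> STOP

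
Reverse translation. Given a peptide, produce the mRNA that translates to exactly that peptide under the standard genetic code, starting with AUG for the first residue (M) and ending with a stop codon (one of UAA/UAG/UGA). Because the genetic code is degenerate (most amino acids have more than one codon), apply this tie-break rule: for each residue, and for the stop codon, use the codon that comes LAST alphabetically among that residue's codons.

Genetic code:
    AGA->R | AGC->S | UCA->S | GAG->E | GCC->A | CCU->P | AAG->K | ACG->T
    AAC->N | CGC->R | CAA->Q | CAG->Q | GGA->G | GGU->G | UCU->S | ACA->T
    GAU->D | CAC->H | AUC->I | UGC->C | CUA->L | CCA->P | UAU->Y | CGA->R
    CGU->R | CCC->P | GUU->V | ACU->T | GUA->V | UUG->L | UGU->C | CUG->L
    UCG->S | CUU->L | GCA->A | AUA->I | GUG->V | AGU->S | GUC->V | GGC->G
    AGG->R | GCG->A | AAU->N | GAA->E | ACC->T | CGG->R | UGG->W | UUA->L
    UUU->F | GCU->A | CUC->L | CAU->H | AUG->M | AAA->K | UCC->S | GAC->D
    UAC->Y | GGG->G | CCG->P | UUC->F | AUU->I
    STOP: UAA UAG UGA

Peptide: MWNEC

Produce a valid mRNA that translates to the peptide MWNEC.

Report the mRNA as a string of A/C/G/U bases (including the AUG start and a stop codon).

Answer: mRNA: AUGUGGAAUGAGUGUUGA

Derivation:
residue 1: M -> AUG (start codon)
residue 2: W -> UGG (only codon)
residue 3: N codons sorted = AAC,AAU -> pick last = AAU
residue 4: E codons sorted = GAA,GAG -> pick last = GAG
residue 5: C codons sorted = UGC,UGU -> pick last = UGU
terminator: stop codons sorted = UAA,UAG,UGA -> pick last = UGA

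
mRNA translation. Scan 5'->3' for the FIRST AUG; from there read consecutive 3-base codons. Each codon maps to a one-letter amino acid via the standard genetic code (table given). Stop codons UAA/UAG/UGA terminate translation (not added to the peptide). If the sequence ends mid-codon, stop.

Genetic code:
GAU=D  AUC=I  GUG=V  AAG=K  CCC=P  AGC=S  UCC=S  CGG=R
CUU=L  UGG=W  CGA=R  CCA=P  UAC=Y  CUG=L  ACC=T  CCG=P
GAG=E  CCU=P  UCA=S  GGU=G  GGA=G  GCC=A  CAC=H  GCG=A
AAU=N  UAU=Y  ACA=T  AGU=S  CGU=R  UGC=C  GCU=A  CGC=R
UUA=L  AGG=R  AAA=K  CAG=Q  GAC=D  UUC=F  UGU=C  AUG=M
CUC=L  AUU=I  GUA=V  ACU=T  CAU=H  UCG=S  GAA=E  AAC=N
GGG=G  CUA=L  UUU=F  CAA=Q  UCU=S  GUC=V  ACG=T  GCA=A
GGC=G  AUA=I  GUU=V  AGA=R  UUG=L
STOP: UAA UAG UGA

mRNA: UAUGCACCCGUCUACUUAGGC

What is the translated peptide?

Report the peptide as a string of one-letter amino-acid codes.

start AUG at pos 1
pos 1: AUG -> M; peptide=M
pos 4: CAC -> H; peptide=MH
pos 7: CCG -> P; peptide=MHP
pos 10: UCU -> S; peptide=MHPS
pos 13: ACU -> T; peptide=MHPST
pos 16: UAG -> STOP

Answer: MHPST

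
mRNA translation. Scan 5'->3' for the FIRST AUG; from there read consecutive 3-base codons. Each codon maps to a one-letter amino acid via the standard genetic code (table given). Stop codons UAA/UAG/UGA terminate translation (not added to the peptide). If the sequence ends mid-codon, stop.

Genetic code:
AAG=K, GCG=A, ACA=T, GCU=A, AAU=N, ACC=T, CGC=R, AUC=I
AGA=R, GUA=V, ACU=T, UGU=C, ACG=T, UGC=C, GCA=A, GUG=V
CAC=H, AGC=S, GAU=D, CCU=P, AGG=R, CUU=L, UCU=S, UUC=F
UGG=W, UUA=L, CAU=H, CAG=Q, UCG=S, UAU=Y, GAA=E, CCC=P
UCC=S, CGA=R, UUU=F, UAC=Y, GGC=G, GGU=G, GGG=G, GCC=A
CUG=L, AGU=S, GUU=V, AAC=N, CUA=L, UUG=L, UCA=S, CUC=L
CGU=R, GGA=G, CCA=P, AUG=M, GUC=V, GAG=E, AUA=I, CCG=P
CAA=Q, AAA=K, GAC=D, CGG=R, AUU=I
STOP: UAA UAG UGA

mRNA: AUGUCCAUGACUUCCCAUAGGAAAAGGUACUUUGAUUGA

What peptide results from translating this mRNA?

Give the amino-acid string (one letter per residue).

Answer: MSMTSHRKRYFD

Derivation:
start AUG at pos 0
pos 0: AUG -> M; peptide=M
pos 3: UCC -> S; peptide=MS
pos 6: AUG -> M; peptide=MSM
pos 9: ACU -> T; peptide=MSMT
pos 12: UCC -> S; peptide=MSMTS
pos 15: CAU -> H; peptide=MSMTSH
pos 18: AGG -> R; peptide=MSMTSHR
pos 21: AAA -> K; peptide=MSMTSHRK
pos 24: AGG -> R; peptide=MSMTSHRKR
pos 27: UAC -> Y; peptide=MSMTSHRKRY
pos 30: UUU -> F; peptide=MSMTSHRKRYF
pos 33: GAU -> D; peptide=MSMTSHRKRYFD
pos 36: UGA -> STOP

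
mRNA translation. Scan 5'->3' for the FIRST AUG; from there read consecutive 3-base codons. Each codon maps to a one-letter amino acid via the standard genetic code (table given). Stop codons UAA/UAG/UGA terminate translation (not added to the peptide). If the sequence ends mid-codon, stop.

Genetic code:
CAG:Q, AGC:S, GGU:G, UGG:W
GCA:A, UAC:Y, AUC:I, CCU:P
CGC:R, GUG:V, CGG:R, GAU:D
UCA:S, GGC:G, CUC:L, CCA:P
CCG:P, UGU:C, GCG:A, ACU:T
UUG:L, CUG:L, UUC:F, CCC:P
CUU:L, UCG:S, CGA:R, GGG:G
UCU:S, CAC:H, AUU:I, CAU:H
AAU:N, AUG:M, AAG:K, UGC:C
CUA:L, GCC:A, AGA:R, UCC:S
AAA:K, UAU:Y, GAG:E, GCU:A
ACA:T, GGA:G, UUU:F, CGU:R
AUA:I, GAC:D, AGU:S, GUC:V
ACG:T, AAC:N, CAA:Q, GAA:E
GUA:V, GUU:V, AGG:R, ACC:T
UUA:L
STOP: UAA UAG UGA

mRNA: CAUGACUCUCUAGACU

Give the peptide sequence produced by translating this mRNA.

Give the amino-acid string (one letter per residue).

start AUG at pos 1
pos 1: AUG -> M; peptide=M
pos 4: ACU -> T; peptide=MT
pos 7: CUC -> L; peptide=MTL
pos 10: UAG -> STOP

Answer: MTL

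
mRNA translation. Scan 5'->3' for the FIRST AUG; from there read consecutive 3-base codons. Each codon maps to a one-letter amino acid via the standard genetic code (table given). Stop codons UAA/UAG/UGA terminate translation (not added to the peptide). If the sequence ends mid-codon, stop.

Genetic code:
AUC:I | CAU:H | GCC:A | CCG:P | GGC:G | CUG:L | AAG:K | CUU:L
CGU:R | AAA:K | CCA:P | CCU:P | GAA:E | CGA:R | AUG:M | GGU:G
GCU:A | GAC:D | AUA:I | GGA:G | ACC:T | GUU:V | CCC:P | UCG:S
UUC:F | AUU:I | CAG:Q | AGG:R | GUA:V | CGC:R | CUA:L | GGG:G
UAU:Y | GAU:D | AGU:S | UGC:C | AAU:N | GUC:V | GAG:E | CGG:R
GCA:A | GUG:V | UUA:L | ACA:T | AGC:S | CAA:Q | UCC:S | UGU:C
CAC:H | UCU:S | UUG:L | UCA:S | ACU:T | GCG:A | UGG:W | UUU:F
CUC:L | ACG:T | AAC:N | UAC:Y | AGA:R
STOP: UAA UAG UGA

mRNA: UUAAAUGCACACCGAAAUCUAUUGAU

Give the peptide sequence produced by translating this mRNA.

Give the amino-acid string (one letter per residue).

Answer: MHTEIY

Derivation:
start AUG at pos 4
pos 4: AUG -> M; peptide=M
pos 7: CAC -> H; peptide=MH
pos 10: ACC -> T; peptide=MHT
pos 13: GAA -> E; peptide=MHTE
pos 16: AUC -> I; peptide=MHTEI
pos 19: UAU -> Y; peptide=MHTEIY
pos 22: UGA -> STOP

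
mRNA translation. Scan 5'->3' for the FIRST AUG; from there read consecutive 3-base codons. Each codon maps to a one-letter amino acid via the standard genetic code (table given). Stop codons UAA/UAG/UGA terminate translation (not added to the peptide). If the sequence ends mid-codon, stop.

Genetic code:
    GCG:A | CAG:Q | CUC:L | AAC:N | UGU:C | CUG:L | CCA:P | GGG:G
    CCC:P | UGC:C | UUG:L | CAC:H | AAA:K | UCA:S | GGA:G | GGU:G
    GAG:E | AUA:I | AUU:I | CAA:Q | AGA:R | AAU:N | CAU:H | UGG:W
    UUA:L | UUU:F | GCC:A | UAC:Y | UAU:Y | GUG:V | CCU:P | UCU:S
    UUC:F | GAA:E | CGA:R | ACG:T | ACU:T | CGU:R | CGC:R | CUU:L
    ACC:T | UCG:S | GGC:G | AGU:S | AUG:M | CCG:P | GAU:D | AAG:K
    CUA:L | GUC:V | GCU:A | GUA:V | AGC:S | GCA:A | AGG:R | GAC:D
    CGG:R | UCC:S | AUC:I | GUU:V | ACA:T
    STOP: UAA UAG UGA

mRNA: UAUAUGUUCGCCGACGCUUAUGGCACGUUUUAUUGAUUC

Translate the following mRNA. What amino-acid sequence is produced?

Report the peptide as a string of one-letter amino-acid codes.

Answer: MFADAYGTFY

Derivation:
start AUG at pos 3
pos 3: AUG -> M; peptide=M
pos 6: UUC -> F; peptide=MF
pos 9: GCC -> A; peptide=MFA
pos 12: GAC -> D; peptide=MFAD
pos 15: GCU -> A; peptide=MFADA
pos 18: UAU -> Y; peptide=MFADAY
pos 21: GGC -> G; peptide=MFADAYG
pos 24: ACG -> T; peptide=MFADAYGT
pos 27: UUU -> F; peptide=MFADAYGTF
pos 30: UAU -> Y; peptide=MFADAYGTFY
pos 33: UGA -> STOP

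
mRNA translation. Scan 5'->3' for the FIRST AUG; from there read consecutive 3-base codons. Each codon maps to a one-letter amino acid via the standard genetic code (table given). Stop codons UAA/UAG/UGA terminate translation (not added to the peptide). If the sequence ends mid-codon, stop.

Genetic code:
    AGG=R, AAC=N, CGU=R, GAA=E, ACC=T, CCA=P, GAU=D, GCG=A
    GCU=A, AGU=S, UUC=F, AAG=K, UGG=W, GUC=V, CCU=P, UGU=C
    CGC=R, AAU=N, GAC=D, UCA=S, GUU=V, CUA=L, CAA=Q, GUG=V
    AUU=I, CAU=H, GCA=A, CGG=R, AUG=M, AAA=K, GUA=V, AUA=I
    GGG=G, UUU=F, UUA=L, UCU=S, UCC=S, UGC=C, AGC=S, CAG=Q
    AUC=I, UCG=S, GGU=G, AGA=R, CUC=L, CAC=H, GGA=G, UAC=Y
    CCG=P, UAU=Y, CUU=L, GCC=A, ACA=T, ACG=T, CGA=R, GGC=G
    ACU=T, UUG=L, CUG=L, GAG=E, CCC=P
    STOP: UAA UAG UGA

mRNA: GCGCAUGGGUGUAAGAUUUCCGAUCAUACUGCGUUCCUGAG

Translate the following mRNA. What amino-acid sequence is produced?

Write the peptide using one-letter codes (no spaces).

Answer: MGVRFPIILRS

Derivation:
start AUG at pos 4
pos 4: AUG -> M; peptide=M
pos 7: GGU -> G; peptide=MG
pos 10: GUA -> V; peptide=MGV
pos 13: AGA -> R; peptide=MGVR
pos 16: UUU -> F; peptide=MGVRF
pos 19: CCG -> P; peptide=MGVRFP
pos 22: AUC -> I; peptide=MGVRFPI
pos 25: AUA -> I; peptide=MGVRFPII
pos 28: CUG -> L; peptide=MGVRFPIIL
pos 31: CGU -> R; peptide=MGVRFPIILR
pos 34: UCC -> S; peptide=MGVRFPIILRS
pos 37: UGA -> STOP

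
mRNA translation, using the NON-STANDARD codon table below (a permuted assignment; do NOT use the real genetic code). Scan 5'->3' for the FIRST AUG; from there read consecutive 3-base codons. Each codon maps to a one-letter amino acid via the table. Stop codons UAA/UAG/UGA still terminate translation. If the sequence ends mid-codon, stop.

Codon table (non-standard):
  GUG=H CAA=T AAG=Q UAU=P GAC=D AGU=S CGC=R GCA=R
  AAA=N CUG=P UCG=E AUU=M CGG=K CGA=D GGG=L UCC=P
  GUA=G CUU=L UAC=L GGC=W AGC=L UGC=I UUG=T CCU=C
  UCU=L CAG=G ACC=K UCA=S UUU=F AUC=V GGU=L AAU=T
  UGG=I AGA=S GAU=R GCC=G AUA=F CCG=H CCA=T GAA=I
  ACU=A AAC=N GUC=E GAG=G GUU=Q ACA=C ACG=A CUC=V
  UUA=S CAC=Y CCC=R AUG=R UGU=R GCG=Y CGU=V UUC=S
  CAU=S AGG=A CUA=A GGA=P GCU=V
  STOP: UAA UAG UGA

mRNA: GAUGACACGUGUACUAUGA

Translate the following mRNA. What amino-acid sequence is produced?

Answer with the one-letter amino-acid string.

start AUG at pos 1
pos 1: AUG -> R; peptide=R
pos 4: ACA -> C; peptide=RC
pos 7: CGU -> V; peptide=RCV
pos 10: GUA -> G; peptide=RCVG
pos 13: CUA -> A; peptide=RCVGA
pos 16: UGA -> STOP

Answer: RCVGA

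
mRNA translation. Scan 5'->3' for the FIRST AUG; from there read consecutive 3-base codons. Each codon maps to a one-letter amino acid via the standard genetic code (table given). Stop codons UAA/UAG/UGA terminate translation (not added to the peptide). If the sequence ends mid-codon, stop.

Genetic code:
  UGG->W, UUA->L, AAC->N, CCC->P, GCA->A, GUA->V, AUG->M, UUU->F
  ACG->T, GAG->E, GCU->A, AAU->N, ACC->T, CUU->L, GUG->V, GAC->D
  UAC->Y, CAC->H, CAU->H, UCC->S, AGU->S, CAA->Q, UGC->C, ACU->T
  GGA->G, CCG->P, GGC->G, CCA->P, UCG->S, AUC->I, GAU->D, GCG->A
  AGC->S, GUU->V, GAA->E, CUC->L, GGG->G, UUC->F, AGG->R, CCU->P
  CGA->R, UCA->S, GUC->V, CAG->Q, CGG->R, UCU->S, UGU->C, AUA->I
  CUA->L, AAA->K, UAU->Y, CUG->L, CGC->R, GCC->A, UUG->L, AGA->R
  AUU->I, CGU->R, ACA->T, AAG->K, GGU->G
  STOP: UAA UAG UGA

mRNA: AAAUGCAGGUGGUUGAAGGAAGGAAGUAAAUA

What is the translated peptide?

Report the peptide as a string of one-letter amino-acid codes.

Answer: MQVVEGRK

Derivation:
start AUG at pos 2
pos 2: AUG -> M; peptide=M
pos 5: CAG -> Q; peptide=MQ
pos 8: GUG -> V; peptide=MQV
pos 11: GUU -> V; peptide=MQVV
pos 14: GAA -> E; peptide=MQVVE
pos 17: GGA -> G; peptide=MQVVEG
pos 20: AGG -> R; peptide=MQVVEGR
pos 23: AAG -> K; peptide=MQVVEGRK
pos 26: UAA -> STOP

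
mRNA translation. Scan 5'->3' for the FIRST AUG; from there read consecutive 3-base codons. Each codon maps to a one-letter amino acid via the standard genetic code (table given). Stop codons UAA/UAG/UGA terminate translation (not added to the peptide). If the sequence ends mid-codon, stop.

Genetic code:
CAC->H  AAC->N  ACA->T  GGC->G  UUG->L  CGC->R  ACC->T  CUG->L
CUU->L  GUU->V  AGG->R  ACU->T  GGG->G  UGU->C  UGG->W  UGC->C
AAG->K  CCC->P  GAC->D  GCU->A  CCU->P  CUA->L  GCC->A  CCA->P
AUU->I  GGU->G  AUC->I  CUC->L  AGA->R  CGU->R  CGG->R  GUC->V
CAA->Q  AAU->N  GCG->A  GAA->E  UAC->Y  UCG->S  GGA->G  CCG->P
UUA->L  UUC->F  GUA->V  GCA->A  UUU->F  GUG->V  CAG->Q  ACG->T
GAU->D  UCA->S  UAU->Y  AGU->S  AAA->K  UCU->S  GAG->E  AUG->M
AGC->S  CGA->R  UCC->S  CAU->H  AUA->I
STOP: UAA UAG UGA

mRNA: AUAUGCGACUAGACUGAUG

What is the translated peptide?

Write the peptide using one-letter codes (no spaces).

Answer: MRLD

Derivation:
start AUG at pos 2
pos 2: AUG -> M; peptide=M
pos 5: CGA -> R; peptide=MR
pos 8: CUA -> L; peptide=MRL
pos 11: GAC -> D; peptide=MRLD
pos 14: UGA -> STOP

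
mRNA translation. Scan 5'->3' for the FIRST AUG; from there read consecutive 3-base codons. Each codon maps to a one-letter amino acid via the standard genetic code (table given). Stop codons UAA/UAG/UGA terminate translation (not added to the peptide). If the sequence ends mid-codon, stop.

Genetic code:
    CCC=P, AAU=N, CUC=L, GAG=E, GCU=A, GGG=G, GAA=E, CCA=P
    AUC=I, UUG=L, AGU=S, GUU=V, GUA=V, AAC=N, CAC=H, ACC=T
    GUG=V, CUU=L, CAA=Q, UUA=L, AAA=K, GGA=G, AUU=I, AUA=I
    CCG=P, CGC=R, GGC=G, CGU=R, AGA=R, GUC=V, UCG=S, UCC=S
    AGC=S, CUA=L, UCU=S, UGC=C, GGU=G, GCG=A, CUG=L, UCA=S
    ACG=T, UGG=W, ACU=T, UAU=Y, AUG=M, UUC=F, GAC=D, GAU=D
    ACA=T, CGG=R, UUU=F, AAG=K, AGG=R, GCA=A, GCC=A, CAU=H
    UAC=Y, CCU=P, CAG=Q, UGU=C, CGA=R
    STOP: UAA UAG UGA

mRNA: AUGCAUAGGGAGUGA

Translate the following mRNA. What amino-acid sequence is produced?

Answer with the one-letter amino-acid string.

start AUG at pos 0
pos 0: AUG -> M; peptide=M
pos 3: CAU -> H; peptide=MH
pos 6: AGG -> R; peptide=MHR
pos 9: GAG -> E; peptide=MHRE
pos 12: UGA -> STOP

Answer: MHRE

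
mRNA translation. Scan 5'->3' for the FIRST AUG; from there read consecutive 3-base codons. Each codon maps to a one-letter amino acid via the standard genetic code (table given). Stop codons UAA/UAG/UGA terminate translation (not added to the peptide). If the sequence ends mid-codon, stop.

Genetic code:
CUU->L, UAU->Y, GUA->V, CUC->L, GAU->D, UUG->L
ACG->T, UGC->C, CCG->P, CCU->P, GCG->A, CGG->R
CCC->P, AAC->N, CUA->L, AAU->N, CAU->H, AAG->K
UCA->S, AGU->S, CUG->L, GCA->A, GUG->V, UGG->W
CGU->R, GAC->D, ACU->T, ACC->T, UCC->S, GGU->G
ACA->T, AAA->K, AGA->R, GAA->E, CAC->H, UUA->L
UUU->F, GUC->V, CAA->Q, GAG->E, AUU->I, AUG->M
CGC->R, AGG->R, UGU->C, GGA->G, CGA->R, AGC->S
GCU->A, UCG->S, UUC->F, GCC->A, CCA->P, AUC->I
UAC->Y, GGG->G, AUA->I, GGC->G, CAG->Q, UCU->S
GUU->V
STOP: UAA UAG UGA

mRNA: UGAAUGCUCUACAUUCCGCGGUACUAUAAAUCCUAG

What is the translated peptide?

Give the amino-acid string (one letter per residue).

start AUG at pos 3
pos 3: AUG -> M; peptide=M
pos 6: CUC -> L; peptide=ML
pos 9: UAC -> Y; peptide=MLY
pos 12: AUU -> I; peptide=MLYI
pos 15: CCG -> P; peptide=MLYIP
pos 18: CGG -> R; peptide=MLYIPR
pos 21: UAC -> Y; peptide=MLYIPRY
pos 24: UAU -> Y; peptide=MLYIPRYY
pos 27: AAA -> K; peptide=MLYIPRYYK
pos 30: UCC -> S; peptide=MLYIPRYYKS
pos 33: UAG -> STOP

Answer: MLYIPRYYKS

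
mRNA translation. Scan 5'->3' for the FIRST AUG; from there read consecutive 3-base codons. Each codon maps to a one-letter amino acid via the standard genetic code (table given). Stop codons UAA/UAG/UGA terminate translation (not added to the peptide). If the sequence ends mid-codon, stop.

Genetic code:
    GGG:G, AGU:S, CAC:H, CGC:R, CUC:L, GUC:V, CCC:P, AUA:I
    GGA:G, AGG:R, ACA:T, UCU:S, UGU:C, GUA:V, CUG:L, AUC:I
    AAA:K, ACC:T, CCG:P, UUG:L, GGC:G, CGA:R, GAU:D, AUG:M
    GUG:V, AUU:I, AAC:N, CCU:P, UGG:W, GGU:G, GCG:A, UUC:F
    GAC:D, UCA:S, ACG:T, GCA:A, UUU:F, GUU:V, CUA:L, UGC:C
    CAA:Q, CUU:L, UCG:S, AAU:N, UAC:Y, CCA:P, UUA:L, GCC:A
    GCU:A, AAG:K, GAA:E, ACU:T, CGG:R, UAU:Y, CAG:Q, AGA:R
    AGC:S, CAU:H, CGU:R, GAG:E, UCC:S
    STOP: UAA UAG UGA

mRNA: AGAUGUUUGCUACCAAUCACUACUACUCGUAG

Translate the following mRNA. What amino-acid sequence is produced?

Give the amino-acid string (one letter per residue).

Answer: MFATNHYYS

Derivation:
start AUG at pos 2
pos 2: AUG -> M; peptide=M
pos 5: UUU -> F; peptide=MF
pos 8: GCU -> A; peptide=MFA
pos 11: ACC -> T; peptide=MFAT
pos 14: AAU -> N; peptide=MFATN
pos 17: CAC -> H; peptide=MFATNH
pos 20: UAC -> Y; peptide=MFATNHY
pos 23: UAC -> Y; peptide=MFATNHYY
pos 26: UCG -> S; peptide=MFATNHYYS
pos 29: UAG -> STOP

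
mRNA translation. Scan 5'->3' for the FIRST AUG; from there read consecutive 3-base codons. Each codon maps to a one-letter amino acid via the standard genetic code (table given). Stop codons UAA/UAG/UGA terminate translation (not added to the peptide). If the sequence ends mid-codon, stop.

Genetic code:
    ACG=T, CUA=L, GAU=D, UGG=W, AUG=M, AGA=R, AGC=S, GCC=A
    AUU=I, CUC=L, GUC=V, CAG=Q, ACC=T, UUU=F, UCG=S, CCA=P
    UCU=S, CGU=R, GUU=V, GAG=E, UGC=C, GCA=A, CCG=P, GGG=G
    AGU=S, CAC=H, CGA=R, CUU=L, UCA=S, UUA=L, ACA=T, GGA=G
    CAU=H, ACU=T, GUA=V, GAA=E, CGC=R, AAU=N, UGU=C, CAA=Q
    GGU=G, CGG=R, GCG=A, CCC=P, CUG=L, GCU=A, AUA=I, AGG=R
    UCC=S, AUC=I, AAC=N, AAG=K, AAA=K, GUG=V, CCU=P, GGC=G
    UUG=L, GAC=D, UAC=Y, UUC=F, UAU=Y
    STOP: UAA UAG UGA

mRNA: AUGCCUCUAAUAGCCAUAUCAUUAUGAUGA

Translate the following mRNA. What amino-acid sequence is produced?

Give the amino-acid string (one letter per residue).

Answer: MPLIAISL

Derivation:
start AUG at pos 0
pos 0: AUG -> M; peptide=M
pos 3: CCU -> P; peptide=MP
pos 6: CUA -> L; peptide=MPL
pos 9: AUA -> I; peptide=MPLI
pos 12: GCC -> A; peptide=MPLIA
pos 15: AUA -> I; peptide=MPLIAI
pos 18: UCA -> S; peptide=MPLIAIS
pos 21: UUA -> L; peptide=MPLIAISL
pos 24: UGA -> STOP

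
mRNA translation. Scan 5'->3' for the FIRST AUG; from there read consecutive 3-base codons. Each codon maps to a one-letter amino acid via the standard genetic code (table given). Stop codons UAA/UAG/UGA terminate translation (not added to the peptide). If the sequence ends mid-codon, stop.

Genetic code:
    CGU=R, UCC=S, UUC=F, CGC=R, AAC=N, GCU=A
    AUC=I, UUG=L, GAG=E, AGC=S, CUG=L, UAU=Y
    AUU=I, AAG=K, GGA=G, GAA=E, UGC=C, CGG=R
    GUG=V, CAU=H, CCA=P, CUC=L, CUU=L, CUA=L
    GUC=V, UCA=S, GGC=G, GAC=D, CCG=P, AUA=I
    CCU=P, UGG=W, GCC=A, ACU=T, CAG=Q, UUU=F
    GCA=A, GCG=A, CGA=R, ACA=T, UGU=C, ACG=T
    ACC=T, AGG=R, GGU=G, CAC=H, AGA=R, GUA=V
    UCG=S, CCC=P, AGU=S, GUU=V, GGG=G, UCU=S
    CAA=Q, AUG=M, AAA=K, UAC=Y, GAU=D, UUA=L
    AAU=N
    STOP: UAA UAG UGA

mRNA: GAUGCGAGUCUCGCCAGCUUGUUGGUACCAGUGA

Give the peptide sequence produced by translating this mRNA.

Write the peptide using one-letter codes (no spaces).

Answer: MRVSPACWYQ

Derivation:
start AUG at pos 1
pos 1: AUG -> M; peptide=M
pos 4: CGA -> R; peptide=MR
pos 7: GUC -> V; peptide=MRV
pos 10: UCG -> S; peptide=MRVS
pos 13: CCA -> P; peptide=MRVSP
pos 16: GCU -> A; peptide=MRVSPA
pos 19: UGU -> C; peptide=MRVSPAC
pos 22: UGG -> W; peptide=MRVSPACW
pos 25: UAC -> Y; peptide=MRVSPACWY
pos 28: CAG -> Q; peptide=MRVSPACWYQ
pos 31: UGA -> STOP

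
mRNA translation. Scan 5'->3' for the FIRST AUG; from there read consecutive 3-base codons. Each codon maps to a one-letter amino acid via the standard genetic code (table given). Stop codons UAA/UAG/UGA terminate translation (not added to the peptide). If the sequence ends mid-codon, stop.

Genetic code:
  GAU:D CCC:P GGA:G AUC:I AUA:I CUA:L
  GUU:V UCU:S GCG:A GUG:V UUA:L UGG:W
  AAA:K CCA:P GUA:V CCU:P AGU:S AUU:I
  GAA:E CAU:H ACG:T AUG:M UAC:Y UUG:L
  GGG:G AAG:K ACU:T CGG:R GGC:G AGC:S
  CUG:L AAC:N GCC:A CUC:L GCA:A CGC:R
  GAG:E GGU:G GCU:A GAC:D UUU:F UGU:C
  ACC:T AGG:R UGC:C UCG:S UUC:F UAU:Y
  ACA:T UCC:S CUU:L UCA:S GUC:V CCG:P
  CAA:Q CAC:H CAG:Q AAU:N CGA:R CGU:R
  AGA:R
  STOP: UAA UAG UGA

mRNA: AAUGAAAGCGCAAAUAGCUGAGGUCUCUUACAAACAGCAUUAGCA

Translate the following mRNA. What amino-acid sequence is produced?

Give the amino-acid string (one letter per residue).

start AUG at pos 1
pos 1: AUG -> M; peptide=M
pos 4: AAA -> K; peptide=MK
pos 7: GCG -> A; peptide=MKA
pos 10: CAA -> Q; peptide=MKAQ
pos 13: AUA -> I; peptide=MKAQI
pos 16: GCU -> A; peptide=MKAQIA
pos 19: GAG -> E; peptide=MKAQIAE
pos 22: GUC -> V; peptide=MKAQIAEV
pos 25: UCU -> S; peptide=MKAQIAEVS
pos 28: UAC -> Y; peptide=MKAQIAEVSY
pos 31: AAA -> K; peptide=MKAQIAEVSYK
pos 34: CAG -> Q; peptide=MKAQIAEVSYKQ
pos 37: CAU -> H; peptide=MKAQIAEVSYKQH
pos 40: UAG -> STOP

Answer: MKAQIAEVSYKQH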